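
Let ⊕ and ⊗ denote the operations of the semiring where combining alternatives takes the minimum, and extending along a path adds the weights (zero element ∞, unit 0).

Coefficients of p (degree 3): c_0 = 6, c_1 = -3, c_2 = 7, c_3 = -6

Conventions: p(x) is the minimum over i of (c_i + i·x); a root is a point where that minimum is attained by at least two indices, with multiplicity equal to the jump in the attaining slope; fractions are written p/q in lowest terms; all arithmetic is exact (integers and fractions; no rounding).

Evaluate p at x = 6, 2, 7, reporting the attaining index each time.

p(6) = min(6+0·6=6, -3+1·6=3, 7+2·6=19, -6+3·6=12) = 3 (attained by i=1)
p(2) = min(6+0·2=6, -3+1·2=-1, 7+2·2=11, -6+3·2=0) = -1 (attained by i=1)
p(7) = min(6+0·7=6, -3+1·7=4, 7+2·7=21, -6+3·7=15) = 4 (attained by i=1)
Answer: p(6) = 3; p(2) = -1; p(7) = 4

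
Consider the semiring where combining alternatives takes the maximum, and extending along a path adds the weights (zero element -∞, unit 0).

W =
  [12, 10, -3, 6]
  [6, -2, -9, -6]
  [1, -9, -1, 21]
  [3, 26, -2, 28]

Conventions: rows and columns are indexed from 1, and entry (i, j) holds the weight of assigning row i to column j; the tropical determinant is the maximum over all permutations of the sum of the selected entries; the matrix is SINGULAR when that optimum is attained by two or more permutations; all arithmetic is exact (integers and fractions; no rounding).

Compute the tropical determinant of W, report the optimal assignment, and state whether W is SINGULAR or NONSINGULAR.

σ = (1, 2, 3, 4): 12 + (-2) + (-1) + 28 = 37
σ = (1, 2, 4, 3): 12 + (-2) + 21 + (-2) = 29
σ = (1, 3, 2, 4): 12 + (-9) + (-9) + 28 = 22
σ = (1, 3, 4, 2): 12 + (-9) + 21 + 26 = 50
σ = (1, 4, 2, 3): 12 + (-6) + (-9) + (-2) = -5
σ = (1, 4, 3, 2): 12 + (-6) + (-1) + 26 = 31
σ = (2, 1, 3, 4): 10 + 6 + (-1) + 28 = 43
σ = (2, 1, 4, 3): 10 + 6 + 21 + (-2) = 35
σ = (2, 3, 1, 4): 10 + (-9) + 1 + 28 = 30
σ = (2, 3, 4, 1): 10 + (-9) + 21 + 3 = 25
σ = (2, 4, 1, 3): 10 + (-6) + 1 + (-2) = 3
σ = (2, 4, 3, 1): 10 + (-6) + (-1) + 3 = 6
σ = (3, 1, 2, 4): (-3) + 6 + (-9) + 28 = 22
σ = (3, 1, 4, 2): (-3) + 6 + 21 + 26 = 50
σ = (3, 2, 1, 4): (-3) + (-2) + 1 + 28 = 24
σ = (3, 2, 4, 1): (-3) + (-2) + 21 + 3 = 19
σ = (3, 4, 1, 2): (-3) + (-6) + 1 + 26 = 18
σ = (3, 4, 2, 1): (-3) + (-6) + (-9) + 3 = -15
σ = (4, 1, 2, 3): 6 + 6 + (-9) + (-2) = 1
σ = (4, 1, 3, 2): 6 + 6 + (-1) + 26 = 37
σ = (4, 2, 1, 3): 6 + (-2) + 1 + (-2) = 3
σ = (4, 2, 3, 1): 6 + (-2) + (-1) + 3 = 6
σ = (4, 3, 1, 2): 6 + (-9) + 1 + 26 = 24
σ = (4, 3, 2, 1): 6 + (-9) + (-9) + 3 = -9
Optimal value attained by: σ = (1, 3, 4, 2).
Answer: det⊕(W) = 50; verdict: SINGULAR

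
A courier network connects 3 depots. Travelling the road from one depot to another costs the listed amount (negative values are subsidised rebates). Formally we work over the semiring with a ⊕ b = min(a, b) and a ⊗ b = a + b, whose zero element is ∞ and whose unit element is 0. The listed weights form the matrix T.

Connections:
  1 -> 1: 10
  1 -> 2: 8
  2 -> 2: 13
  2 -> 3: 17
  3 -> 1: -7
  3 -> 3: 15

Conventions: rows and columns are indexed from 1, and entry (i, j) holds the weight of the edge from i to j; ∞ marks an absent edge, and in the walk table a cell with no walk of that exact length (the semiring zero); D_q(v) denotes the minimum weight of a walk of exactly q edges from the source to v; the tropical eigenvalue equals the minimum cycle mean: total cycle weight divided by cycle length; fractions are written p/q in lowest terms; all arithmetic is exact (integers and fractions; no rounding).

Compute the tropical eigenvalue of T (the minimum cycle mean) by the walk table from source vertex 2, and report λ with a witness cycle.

q=0: [∞, 0, ∞]
q=1: [∞, 13, 17]
q=2: [10, 26, 30]
q=3: [20, 18, 43]
Optimal cycle mean attained by: cycle 1->2->3->1, total 8 + 17 + (-7), length 3.
Answer: λ = 6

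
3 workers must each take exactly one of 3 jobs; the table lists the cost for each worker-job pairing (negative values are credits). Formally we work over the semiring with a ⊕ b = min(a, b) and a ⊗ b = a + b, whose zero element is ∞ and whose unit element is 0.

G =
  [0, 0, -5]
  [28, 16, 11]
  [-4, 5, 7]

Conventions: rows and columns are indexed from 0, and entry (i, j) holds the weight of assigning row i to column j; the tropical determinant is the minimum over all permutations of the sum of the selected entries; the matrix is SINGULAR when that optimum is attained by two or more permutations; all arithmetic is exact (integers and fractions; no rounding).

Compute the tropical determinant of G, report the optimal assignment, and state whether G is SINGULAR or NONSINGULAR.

σ = (0, 1, 2): 0 + 16 + 7 = 23
σ = (0, 2, 1): 0 + 11 + 5 = 16
σ = (1, 0, 2): 0 + 28 + 7 = 35
σ = (1, 2, 0): 0 + 11 + (-4) = 7
σ = (2, 0, 1): (-5) + 28 + 5 = 28
σ = (2, 1, 0): (-5) + 16 + (-4) = 7
Optimal value attained by: σ = (1, 2, 0).
Answer: det⊕(G) = 7; verdict: SINGULAR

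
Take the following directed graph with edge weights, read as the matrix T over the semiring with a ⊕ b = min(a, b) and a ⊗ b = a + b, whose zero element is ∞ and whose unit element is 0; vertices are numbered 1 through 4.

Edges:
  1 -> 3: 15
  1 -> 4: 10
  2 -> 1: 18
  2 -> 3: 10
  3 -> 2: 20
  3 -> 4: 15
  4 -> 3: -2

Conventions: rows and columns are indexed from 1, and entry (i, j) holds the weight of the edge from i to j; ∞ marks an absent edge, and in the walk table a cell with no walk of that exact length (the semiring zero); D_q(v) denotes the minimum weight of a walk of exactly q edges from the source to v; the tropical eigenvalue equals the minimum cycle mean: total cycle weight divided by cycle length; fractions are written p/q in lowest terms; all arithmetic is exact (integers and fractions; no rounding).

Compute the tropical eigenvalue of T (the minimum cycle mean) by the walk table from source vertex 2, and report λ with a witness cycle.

q=0: [∞, 0, ∞, ∞]
q=1: [18, ∞, 10, ∞]
q=2: [∞, 30, 33, 25]
q=3: [48, 53, 23, 48]
q=4: [71, 43, 46, 38]
Optimal cycle mean attained by: cycle 3->4->3, total 15 + (-2), length 2.
Answer: λ = 13/2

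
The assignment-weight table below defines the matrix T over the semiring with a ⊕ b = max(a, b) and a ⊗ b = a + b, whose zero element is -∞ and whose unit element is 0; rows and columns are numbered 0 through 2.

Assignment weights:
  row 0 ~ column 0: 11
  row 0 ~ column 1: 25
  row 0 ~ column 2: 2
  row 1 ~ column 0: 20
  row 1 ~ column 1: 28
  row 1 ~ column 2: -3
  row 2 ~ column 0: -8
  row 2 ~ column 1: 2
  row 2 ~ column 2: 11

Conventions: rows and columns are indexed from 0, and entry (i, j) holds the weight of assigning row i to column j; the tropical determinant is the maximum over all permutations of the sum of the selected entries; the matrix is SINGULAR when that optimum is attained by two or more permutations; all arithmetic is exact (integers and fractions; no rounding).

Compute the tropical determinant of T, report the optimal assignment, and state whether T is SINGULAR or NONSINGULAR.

σ = (0, 1, 2): 11 + 28 + 11 = 50
σ = (0, 2, 1): 11 + (-3) + 2 = 10
σ = (1, 0, 2): 25 + 20 + 11 = 56
σ = (1, 2, 0): 25 + (-3) + (-8) = 14
σ = (2, 0, 1): 2 + 20 + 2 = 24
σ = (2, 1, 0): 2 + 28 + (-8) = 22
Optimal value attained by: σ = (1, 0, 2).
Answer: det⊕(T) = 56; verdict: NONSINGULAR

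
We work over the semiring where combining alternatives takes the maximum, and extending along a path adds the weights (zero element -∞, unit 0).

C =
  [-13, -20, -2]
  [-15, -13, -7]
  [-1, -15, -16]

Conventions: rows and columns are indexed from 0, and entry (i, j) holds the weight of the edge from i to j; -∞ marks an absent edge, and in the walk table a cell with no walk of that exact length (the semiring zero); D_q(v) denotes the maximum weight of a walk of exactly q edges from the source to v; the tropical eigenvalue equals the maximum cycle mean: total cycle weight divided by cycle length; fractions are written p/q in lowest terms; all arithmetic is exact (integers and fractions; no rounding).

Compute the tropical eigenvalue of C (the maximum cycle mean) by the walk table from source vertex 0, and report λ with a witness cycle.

q=0: [0, -∞, -∞]
q=1: [-13, -20, -2]
q=2: [-3, -17, -15]
q=3: [-16, -23, -5]
Optimal cycle mean attained by: cycle 0->2->0, total (-2) + (-1), length 2.
Answer: λ = -3/2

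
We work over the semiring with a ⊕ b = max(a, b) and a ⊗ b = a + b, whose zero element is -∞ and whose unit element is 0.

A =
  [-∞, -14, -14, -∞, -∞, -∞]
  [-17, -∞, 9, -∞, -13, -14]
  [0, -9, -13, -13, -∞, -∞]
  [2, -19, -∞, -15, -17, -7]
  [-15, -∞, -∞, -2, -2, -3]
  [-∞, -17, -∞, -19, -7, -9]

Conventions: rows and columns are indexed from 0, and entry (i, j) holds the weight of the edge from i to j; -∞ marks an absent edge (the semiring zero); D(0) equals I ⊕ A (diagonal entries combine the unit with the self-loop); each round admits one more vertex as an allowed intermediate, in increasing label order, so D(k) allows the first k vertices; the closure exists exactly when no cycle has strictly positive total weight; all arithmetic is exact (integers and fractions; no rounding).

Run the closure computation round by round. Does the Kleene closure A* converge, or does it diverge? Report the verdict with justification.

D(0):
  [0, -14, -14, -∞, -∞, -∞]
  [-17, 0, 9, -∞, -13, -14]
  [0, -9, 0, -13, -∞, -∞]
  [2, -19, -∞, 0, -17, -7]
  [-15, -∞, -∞, -2, 0, -3]
  [-∞, -17, -∞, -19, -7, 0]
D(1):
  [0, -14, -14, -∞, -∞, -∞]
  [-17, 0, 9, -∞, -13, -14]
  [0, -9, 0, -13, -∞, -∞]
  [2, -12, -12, 0, -17, -7]
  [-15, -29, -29, -2, 0, -3]
  [-∞, -17, -∞, -19, -7, 0]
D(2):
  [0, -14, -5, -∞, -27, -28]
  [-17, 0, 9, -∞, -13, -14]
  [0, -9, 0, -13, -22, -23]
  [2, -12, -3, 0, -17, -7]
  [-15, -29, -20, -2, 0, -3]
  [-34, -17, -8, -19, -7, 0]
D(3):
  [0, -14, -5, -18, -27, -28]
  [9, 0, 9, -4, -13, -14]
  [0, -9, 0, -13, -22, -23]
  [2, -12, -3, 0, -17, -7]
  [-15, -29, -20, -2, 0, -3]
  [-8, -17, -8, -19, -7, 0]
D(4):
  [0, -14, -5, -18, -27, -25]
  [9, 0, 9, -4, -13, -11]
  [0, -9, 0, -13, -22, -20]
  [2, -12, -3, 0, -17, -7]
  [0, -14, -5, -2, 0, -3]
  [-8, -17, -8, -19, -7, 0]
D(5):
  [0, -14, -5, -18, -27, -25]
  [9, 0, 9, -4, -13, -11]
  [0, -9, 0, -13, -22, -20]
  [2, -12, -3, 0, -17, -7]
  [0, -14, -5, -2, 0, -3]
  [-7, -17, -8, -9, -7, 0]
D(6):
  [0, -14, -5, -18, -27, -25]
  [9, 0, 9, -4, -13, -11]
  [0, -9, 0, -13, -22, -20]
  [2, -12, -3, 0, -14, -7]
  [0, -14, -5, -2, 0, -3]
  [-7, -17, -8, -9, -7, 0]
Key observation: every diagonal entry stays at the unit through all rounds, so no improving cycle exists.
Answer: CONVERGES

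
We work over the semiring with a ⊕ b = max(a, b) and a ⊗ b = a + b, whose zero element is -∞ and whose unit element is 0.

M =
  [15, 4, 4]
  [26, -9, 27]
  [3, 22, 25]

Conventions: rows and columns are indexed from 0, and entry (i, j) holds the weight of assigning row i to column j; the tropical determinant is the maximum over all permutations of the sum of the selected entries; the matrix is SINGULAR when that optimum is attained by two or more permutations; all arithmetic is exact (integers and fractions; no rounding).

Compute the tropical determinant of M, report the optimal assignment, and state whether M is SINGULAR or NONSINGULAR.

σ = (0, 1, 2): 15 + (-9) + 25 = 31
σ = (0, 2, 1): 15 + 27 + 22 = 64
σ = (1, 0, 2): 4 + 26 + 25 = 55
σ = (1, 2, 0): 4 + 27 + 3 = 34
σ = (2, 0, 1): 4 + 26 + 22 = 52
σ = (2, 1, 0): 4 + (-9) + 3 = -2
Optimal value attained by: σ = (0, 2, 1).
Answer: det⊕(M) = 64; verdict: NONSINGULAR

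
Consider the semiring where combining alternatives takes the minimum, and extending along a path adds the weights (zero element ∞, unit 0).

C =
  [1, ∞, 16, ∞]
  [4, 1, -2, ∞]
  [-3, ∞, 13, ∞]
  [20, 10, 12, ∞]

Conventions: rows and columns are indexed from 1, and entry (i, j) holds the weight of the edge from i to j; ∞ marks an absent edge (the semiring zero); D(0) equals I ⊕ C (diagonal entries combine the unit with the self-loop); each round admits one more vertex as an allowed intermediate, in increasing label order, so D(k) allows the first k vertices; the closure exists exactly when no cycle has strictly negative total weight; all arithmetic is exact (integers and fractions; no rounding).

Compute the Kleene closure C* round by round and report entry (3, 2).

D(0):
  [0, ∞, 16, ∞]
  [4, 0, -2, ∞]
  [-3, ∞, 0, ∞]
  [20, 10, 12, 0]
D(1):
  [0, ∞, 16, ∞]
  [4, 0, -2, ∞]
  [-3, ∞, 0, ∞]
  [20, 10, 12, 0]
D(2):
  [0, ∞, 16, ∞]
  [4, 0, -2, ∞]
  [-3, ∞, 0, ∞]
  [14, 10, 8, 0]
D(3):
  [0, ∞, 16, ∞]
  [-5, 0, -2, ∞]
  [-3, ∞, 0, ∞]
  [5, 10, 8, 0]
D(4):
  [0, ∞, 16, ∞]
  [-5, 0, -2, ∞]
  [-3, ∞, 0, ∞]
  [5, 10, 8, 0]
Answer: C*[3][2] = ∞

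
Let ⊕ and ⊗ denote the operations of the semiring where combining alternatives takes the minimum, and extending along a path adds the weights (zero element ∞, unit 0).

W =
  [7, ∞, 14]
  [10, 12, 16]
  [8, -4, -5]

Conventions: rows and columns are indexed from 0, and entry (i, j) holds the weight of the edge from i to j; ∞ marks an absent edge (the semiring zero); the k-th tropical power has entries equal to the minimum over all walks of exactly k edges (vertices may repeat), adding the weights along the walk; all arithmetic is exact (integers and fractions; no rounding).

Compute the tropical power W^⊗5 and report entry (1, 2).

W^⊗2:
  [14, 10, 9]
  [17, 12, 11]
  [3, -9, -10]
W^⊗3:
  [17, 5, 4]
  [19, 7, 6]
  [-2, -14, -15]
W^⊗4:
  [12, 0, -1]
  [14, 2, 1]
  [-7, -19, -20]
W^⊗5:
  [7, -5, -6]
  [9, -3, -4]
  [-12, -24, -25]
Key observation: the optimum is the walk 1->2->2->2->2->2, with weight 16 + (-5) + (-5) + (-5) + (-5) = -4.
Optimal value attained by: walk 1->2->2->2->2->2.
Answer: (W^⊗5)[1][2] = -4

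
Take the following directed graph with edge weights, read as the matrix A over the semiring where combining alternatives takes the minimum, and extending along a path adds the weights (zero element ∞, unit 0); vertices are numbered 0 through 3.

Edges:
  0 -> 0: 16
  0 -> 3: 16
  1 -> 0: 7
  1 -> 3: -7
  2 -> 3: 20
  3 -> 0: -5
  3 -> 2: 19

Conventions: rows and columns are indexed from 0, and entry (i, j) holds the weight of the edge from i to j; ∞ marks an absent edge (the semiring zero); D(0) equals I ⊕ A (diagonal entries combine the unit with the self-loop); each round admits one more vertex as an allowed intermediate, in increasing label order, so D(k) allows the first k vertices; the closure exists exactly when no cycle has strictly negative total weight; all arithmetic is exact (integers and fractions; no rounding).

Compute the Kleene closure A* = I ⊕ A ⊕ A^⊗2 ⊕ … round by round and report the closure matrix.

D(0):
  [0, ∞, ∞, 16]
  [7, 0, ∞, -7]
  [∞, ∞, 0, 20]
  [-5, ∞, 19, 0]
D(1):
  [0, ∞, ∞, 16]
  [7, 0, ∞, -7]
  [∞, ∞, 0, 20]
  [-5, ∞, 19, 0]
D(2):
  [0, ∞, ∞, 16]
  [7, 0, ∞, -7]
  [∞, ∞, 0, 20]
  [-5, ∞, 19, 0]
D(3):
  [0, ∞, ∞, 16]
  [7, 0, ∞, -7]
  [∞, ∞, 0, 20]
  [-5, ∞, 19, 0]
D(4):
  [0, ∞, 35, 16]
  [-12, 0, 12, -7]
  [15, ∞, 0, 20]
  [-5, ∞, 19, 0]
Answer: A* = [[0, ∞, 35, 16], [-12, 0, 12, -7], [15, ∞, 0, 20], [-5, ∞, 19, 0]]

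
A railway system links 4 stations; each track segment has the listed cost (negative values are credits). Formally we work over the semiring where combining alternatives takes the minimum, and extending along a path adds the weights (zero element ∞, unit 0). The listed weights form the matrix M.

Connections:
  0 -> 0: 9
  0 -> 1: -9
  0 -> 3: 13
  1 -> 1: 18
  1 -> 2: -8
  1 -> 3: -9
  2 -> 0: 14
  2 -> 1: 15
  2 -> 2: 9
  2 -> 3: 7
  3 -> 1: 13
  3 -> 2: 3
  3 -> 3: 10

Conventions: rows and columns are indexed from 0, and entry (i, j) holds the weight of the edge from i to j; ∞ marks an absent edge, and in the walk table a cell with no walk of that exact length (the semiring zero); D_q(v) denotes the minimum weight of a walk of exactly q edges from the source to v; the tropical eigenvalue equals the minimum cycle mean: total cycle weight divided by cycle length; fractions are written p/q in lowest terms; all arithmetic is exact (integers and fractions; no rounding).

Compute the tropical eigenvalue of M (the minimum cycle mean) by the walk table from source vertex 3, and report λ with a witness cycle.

q=0: [∞, ∞, ∞, 0]
q=1: [∞, 13, 3, 10]
q=2: [17, 18, 5, 4]
q=3: [19, 8, 7, 9]
q=4: [21, 10, 0, -1]
Optimal cycle mean attained by: cycle 0->1->2->0, total (-9) + (-8) + 14, length 3.
Answer: λ = -1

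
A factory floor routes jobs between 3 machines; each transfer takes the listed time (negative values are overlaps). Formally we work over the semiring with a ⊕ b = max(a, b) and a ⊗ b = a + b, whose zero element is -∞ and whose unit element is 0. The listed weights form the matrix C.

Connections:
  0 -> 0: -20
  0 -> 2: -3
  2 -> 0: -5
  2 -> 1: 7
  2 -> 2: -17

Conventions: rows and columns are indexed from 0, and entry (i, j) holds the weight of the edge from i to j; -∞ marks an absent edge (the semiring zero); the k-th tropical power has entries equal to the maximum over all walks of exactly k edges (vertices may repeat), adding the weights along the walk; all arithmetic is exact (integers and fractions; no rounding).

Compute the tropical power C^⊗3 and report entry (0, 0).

C^⊗2:
  [-8, 4, -20]
  [-∞, -∞, -∞]
  [-22, -10, -8]
C^⊗3:
  [-25, -13, -11]
  [-∞, -∞, -∞]
  [-13, -1, -25]
Key observation: the optimum is the walk 0->2->2->0, with weight (-3) + (-17) + (-5) = -25.
Optimal value attained by: walk 0->2->2->0.
Answer: (C^⊗3)[0][0] = -25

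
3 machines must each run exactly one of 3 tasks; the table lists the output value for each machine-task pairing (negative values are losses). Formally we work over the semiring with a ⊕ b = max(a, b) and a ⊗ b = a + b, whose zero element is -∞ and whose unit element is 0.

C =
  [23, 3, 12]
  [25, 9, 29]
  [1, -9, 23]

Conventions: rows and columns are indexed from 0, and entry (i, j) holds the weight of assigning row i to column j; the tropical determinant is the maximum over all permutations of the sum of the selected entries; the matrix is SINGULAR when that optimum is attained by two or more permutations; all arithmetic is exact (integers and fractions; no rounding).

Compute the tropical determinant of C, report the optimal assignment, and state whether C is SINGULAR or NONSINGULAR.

σ = (0, 1, 2): 23 + 9 + 23 = 55
σ = (0, 2, 1): 23 + 29 + (-9) = 43
σ = (1, 0, 2): 3 + 25 + 23 = 51
σ = (1, 2, 0): 3 + 29 + 1 = 33
σ = (2, 0, 1): 12 + 25 + (-9) = 28
σ = (2, 1, 0): 12 + 9 + 1 = 22
Optimal value attained by: σ = (0, 1, 2).
Answer: det⊕(C) = 55; verdict: NONSINGULAR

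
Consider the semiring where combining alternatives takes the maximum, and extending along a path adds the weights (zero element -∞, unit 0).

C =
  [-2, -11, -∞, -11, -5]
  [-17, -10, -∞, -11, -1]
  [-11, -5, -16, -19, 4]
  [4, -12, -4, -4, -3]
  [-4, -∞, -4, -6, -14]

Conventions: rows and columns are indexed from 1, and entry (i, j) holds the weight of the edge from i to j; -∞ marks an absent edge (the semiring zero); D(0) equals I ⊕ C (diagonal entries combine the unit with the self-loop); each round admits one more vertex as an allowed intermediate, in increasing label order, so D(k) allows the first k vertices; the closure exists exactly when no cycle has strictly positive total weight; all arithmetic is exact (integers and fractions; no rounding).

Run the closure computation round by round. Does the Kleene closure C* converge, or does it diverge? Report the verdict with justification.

D(0):
  [0, -11, -∞, -11, -5]
  [-17, 0, -∞, -11, -1]
  [-11, -5, 0, -19, 4]
  [4, -12, -4, 0, -3]
  [-4, -∞, -4, -6, 0]
D(1):
  [0, -11, -∞, -11, -5]
  [-17, 0, -∞, -11, -1]
  [-11, -5, 0, -19, 4]
  [4, -7, -4, 0, -1]
  [-4, -15, -4, -6, 0]
D(2):
  [0, -11, -∞, -11, -5]
  [-17, 0, -∞, -11, -1]
  [-11, -5, 0, -16, 4]
  [4, -7, -4, 0, -1]
  [-4, -15, -4, -6, 0]
D(3):
  [0, -11, -∞, -11, -5]
  [-17, 0, -∞, -11, -1]
  [-11, -5, 0, -16, 4]
  [4, -7, -4, 0, 0]
  [-4, -9, -4, -6, 0]
D(4):
  [0, -11, -15, -11, -5]
  [-7, 0, -15, -11, -1]
  [-11, -5, 0, -16, 4]
  [4, -7, -4, 0, 0]
  [-2, -9, -4, -6, 0]
D(5):
  [0, -11, -9, -11, -5]
  [-3, 0, -5, -7, -1]
  [2, -5, 0, -2, 4]
  [4, -7, -4, 0, 0]
  [-2, -9, -4, -6, 0]
Key observation: every diagonal entry stays at the unit through all rounds, so no improving cycle exists.
Answer: CONVERGES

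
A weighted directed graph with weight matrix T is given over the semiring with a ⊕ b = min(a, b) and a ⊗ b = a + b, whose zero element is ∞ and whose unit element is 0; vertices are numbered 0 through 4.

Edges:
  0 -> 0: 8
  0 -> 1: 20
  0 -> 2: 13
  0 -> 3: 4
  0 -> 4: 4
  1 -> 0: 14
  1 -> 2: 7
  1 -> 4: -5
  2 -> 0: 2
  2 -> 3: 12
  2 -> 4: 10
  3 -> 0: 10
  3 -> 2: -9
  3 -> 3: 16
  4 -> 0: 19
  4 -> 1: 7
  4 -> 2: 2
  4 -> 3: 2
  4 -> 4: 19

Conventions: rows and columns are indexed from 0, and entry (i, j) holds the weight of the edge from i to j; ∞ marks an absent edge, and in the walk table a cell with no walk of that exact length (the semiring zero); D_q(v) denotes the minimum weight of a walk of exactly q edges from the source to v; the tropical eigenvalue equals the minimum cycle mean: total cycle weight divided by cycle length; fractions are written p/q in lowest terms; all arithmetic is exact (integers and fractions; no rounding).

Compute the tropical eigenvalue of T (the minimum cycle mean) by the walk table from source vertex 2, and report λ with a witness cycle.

q=0: [∞, ∞, 0, ∞, ∞]
q=1: [2, ∞, ∞, 12, 10]
q=2: [10, 17, 3, 6, 6]
q=3: [5, 13, -3, 8, 12]
q=4: [-1, 19, -1, 9, 7]
q=5: [1, 14, 0, 3, 3]
Optimal cycle mean attained by: cycle 0->3->2->0, total 4 + (-9) + 2, length 3.
Answer: λ = -1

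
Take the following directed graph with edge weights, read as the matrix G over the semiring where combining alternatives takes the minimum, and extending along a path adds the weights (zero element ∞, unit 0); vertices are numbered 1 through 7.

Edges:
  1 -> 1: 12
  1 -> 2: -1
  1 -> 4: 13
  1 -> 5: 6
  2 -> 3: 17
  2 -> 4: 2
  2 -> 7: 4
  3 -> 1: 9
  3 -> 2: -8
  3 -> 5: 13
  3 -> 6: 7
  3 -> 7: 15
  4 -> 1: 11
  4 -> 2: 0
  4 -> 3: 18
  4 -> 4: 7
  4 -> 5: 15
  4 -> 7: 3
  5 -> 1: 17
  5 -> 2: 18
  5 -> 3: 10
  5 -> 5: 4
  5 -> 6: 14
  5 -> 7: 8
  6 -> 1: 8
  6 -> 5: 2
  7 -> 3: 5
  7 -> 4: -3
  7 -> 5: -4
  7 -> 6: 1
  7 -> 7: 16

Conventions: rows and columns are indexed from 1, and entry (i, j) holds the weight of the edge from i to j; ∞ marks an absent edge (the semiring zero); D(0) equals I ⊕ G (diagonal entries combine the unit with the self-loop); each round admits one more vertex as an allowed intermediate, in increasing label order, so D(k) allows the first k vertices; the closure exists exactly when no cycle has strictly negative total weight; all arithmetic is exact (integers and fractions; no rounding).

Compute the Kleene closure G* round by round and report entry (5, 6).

D(0):
  [0, -1, ∞, 13, 6, ∞, ∞]
  [∞, 0, 17, 2, ∞, ∞, 4]
  [9, -8, 0, ∞, 13, 7, 15]
  [11, 0, 18, 0, 15, ∞, 3]
  [17, 18, 10, ∞, 0, 14, 8]
  [8, ∞, ∞, ∞, 2, 0, ∞]
  [∞, ∞, 5, -3, -4, 1, 0]
D(1):
  [0, -1, ∞, 13, 6, ∞, ∞]
  [∞, 0, 17, 2, ∞, ∞, 4]
  [9, -8, 0, 22, 13, 7, 15]
  [11, 0, 18, 0, 15, ∞, 3]
  [17, 16, 10, 30, 0, 14, 8]
  [8, 7, ∞, 21, 2, 0, ∞]
  [∞, ∞, 5, -3, -4, 1, 0]
D(2):
  [0, -1, 16, 1, 6, ∞, 3]
  [∞, 0, 17, 2, ∞, ∞, 4]
  [9, -8, 0, -6, 13, 7, -4]
  [11, 0, 17, 0, 15, ∞, 3]
  [17, 16, 10, 18, 0, 14, 8]
  [8, 7, 24, 9, 2, 0, 11]
  [∞, ∞, 5, -3, -4, 1, 0]
D(3):
  [0, -1, 16, 1, 6, 23, 3]
  [26, 0, 17, 2, 30, 24, 4]
  [9, -8, 0, -6, 13, 7, -4]
  [11, 0, 17, 0, 15, 24, 3]
  [17, 2, 10, 4, 0, 14, 6]
  [8, 7, 24, 9, 2, 0, 11]
  [14, -3, 5, -3, -4, 1, 0]
D(4):
  [0, -1, 16, 1, 6, 23, 3]
  [13, 0, 17, 2, 17, 24, 4]
  [5, -8, 0, -6, 9, 7, -4]
  [11, 0, 17, 0, 15, 24, 3]
  [15, 2, 10, 4, 0, 14, 6]
  [8, 7, 24, 9, 2, 0, 11]
  [8, -3, 5, -3, -4, 1, 0]
D(5):
  [0, -1, 16, 1, 6, 20, 3]
  [13, 0, 17, 2, 17, 24, 4]
  [5, -8, 0, -6, 9, 7, -4]
  [11, 0, 17, 0, 15, 24, 3]
  [15, 2, 10, 4, 0, 14, 6]
  [8, 4, 12, 6, 2, 0, 8]
  [8, -3, 5, -3, -4, 1, 0]
D(6):
  [0, -1, 16, 1, 6, 20, 3]
  [13, 0, 17, 2, 17, 24, 4]
  [5, -8, 0, -6, 9, 7, -4]
  [11, 0, 17, 0, 15, 24, 3]
  [15, 2, 10, 4, 0, 14, 6]
  [8, 4, 12, 6, 2, 0, 8]
  [8, -3, 5, -3, -4, 1, 0]
D(7):
  [0, -1, 8, 0, -1, 4, 3]
  [12, 0, 9, 1, 0, 5, 4]
  [4, -8, 0, -7, -8, -3, -4]
  [11, 0, 8, 0, -1, 4, 3]
  [14, 2, 10, 3, 0, 7, 6]
  [8, 4, 12, 5, 2, 0, 8]
  [8, -3, 5, -3, -4, 1, 0]
Answer: G*[5][6] = 7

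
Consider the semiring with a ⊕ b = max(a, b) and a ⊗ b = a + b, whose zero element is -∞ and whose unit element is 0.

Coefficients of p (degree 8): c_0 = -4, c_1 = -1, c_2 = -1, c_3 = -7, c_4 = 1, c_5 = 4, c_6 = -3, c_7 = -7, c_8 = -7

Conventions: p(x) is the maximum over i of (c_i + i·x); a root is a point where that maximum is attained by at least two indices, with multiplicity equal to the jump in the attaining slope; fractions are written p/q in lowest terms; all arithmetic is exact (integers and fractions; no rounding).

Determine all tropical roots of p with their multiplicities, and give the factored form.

hull edge (i=0, c=-4) to (i=1, c=-1): slope 3, span 1
hull edge (i=1, c=-1) to (i=5, c=4): slope 5/4, span 4
hull edge (i=5, c=4) to (i=8, c=-7): slope -11/3, span 3
Factored form: p(x) = -7 ⊗ (x ⊕ (-3)) ⊗ (x ⊕ (-5/4)) ⊗ (x ⊕ (-5/4)) ⊗ (x ⊕ (-5/4)) ⊗ (x ⊕ (-5/4)) ⊗ (x ⊕ 11/3) ⊗ (x ⊕ 11/3) ⊗ (x ⊕ 11/3)
Answer: roots = -3 (mult 1), -5/4 (mult 4), 11/3 (mult 3)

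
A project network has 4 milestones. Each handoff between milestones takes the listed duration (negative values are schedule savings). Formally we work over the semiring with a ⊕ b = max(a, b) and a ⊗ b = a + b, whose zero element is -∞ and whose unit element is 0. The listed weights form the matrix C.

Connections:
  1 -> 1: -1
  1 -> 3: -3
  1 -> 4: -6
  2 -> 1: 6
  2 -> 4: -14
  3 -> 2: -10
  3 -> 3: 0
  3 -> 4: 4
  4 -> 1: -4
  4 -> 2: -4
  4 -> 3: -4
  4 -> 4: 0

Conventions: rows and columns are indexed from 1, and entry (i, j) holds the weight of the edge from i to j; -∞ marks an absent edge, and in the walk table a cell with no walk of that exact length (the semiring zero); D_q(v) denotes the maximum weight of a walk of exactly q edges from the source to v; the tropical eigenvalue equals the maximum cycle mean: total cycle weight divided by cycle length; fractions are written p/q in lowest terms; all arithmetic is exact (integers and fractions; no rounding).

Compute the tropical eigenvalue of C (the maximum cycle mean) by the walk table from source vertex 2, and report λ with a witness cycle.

q=0: [-∞, 0, -∞, -∞]
q=1: [6, -∞, -∞, -14]
q=2: [5, -18, 3, 0]
q=3: [4, -4, 3, 7]
q=4: [3, 3, 3, 7]
Optimal cycle mean attained by: cycle 1->3->4->2->1, total (-3) + 4 + (-4) + 6, length 4.
Answer: λ = 3/4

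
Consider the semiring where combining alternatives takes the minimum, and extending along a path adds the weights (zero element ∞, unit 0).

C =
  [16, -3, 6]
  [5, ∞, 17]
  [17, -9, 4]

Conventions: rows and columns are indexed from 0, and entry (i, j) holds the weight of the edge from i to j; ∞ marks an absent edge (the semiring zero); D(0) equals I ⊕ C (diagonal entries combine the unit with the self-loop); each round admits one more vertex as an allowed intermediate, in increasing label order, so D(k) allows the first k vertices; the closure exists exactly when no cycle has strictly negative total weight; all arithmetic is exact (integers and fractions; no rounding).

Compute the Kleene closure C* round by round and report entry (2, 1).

D(0):
  [0, -3, 6]
  [5, 0, 17]
  [17, -9, 0]
D(1):
  [0, -3, 6]
  [5, 0, 11]
  [17, -9, 0]
D(2):
  [0, -3, 6]
  [5, 0, 11]
  [-4, -9, 0]
D(3):
  [0, -3, 6]
  [5, 0, 11]
  [-4, -9, 0]
Answer: C*[2][1] = -9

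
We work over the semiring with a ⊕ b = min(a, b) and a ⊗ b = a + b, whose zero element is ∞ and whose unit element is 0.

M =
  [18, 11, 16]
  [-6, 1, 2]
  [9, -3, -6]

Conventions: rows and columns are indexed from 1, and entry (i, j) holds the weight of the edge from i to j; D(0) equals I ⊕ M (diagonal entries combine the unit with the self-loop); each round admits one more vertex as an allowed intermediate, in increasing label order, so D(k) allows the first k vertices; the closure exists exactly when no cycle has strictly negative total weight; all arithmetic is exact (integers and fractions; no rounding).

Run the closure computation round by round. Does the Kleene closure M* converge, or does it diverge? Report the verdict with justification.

Detection: at round 0, diagonal entry (3, 3) turns strictly negative.
Key observation: the cycle 3->3 has total weight (-6), which is strictly negative.
Answer: DIVERGES — negative cycle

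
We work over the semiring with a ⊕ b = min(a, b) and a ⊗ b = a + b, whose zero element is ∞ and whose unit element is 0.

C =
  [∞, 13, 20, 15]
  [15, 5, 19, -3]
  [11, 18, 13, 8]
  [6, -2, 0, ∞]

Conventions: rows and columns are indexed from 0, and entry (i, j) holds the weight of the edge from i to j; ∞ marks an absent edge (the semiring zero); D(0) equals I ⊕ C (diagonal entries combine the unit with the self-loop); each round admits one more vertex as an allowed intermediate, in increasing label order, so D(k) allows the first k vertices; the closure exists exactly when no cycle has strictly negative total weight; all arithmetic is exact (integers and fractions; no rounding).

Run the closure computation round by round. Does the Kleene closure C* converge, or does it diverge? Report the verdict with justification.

D(0):
  [0, 13, 20, 15]
  [15, 0, 19, -3]
  [11, 18, 0, 8]
  [6, -2, 0, 0]
D(1):
  [0, 13, 20, 15]
  [15, 0, 19, -3]
  [11, 18, 0, 8]
  [6, -2, 0, 0]
Detection: at round 2, diagonal entry (3, 3) turns strictly negative.
Key observation: the cycle 3->1->3 has total weight (-2) + (-3), which is strictly negative.
Answer: DIVERGES — negative cycle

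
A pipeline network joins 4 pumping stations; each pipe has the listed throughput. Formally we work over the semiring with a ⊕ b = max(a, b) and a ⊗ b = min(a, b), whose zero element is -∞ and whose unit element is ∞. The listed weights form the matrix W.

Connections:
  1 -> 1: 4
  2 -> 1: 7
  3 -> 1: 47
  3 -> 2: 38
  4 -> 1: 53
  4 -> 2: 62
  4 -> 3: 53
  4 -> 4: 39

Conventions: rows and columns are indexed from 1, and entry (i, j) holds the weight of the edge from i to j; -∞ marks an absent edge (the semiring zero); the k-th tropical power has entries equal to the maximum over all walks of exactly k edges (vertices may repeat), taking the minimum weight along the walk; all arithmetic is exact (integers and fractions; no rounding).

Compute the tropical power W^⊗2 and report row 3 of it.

W^⊗2:
  [4, -∞, -∞, -∞]
  [4, -∞, -∞, -∞]
  [7, -∞, -∞, -∞]
  [47, 39, 39, 39]
Answer: row 3 of W^⊗2 = [7, -∞, -∞, -∞]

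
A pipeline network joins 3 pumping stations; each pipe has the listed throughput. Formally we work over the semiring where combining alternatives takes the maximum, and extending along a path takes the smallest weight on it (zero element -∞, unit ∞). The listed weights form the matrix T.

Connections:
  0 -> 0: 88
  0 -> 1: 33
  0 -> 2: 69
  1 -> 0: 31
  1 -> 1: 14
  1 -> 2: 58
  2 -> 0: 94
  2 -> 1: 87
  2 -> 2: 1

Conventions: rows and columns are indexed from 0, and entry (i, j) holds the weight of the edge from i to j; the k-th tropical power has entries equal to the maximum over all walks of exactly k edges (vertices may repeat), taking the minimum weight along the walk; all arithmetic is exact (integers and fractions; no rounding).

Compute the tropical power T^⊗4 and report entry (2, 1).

T^⊗2:
  [88, 69, 69]
  [58, 58, 31]
  [88, 33, 69]
T^⊗3:
  [88, 69, 69]
  [58, 33, 58]
  [88, 69, 69]
T^⊗4:
  [88, 69, 69]
  [58, 58, 58]
  [88, 69, 69]
Key observation: the optimum is the walk 2->0->0->2->1, with weight 94 min 88 min 69 min 87 = 69.
Optimal value attained by: walk 2->0->0->2->1.
Answer: (T^⊗4)[2][1] = 69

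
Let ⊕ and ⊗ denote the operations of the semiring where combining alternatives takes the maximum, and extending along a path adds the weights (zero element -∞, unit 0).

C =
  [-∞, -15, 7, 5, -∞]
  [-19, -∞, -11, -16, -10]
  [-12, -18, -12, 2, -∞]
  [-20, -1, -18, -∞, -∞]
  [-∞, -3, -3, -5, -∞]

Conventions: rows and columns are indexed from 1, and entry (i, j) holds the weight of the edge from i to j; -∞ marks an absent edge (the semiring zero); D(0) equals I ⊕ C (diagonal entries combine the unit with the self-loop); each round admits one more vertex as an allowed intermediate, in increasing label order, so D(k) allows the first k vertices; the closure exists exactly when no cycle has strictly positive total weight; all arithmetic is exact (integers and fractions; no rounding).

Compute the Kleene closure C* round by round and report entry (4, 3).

D(0):
  [0, -15, 7, 5, -∞]
  [-19, 0, -11, -16, -10]
  [-12, -18, 0, 2, -∞]
  [-20, -1, -18, 0, -∞]
  [-∞, -3, -3, -5, 0]
D(1):
  [0, -15, 7, 5, -∞]
  [-19, 0, -11, -14, -10]
  [-12, -18, 0, 2, -∞]
  [-20, -1, -13, 0, -∞]
  [-∞, -3, -3, -5, 0]
D(2):
  [0, -15, 7, 5, -25]
  [-19, 0, -11, -14, -10]
  [-12, -18, 0, 2, -28]
  [-20, -1, -12, 0, -11]
  [-22, -3, -3, -5, 0]
D(3):
  [0, -11, 7, 9, -21]
  [-19, 0, -11, -9, -10]
  [-12, -18, 0, 2, -28]
  [-20, -1, -12, 0, -11]
  [-15, -3, -3, -1, 0]
D(4):
  [0, 8, 7, 9, -2]
  [-19, 0, -11, -9, -10]
  [-12, 1, 0, 2, -9]
  [-20, -1, -12, 0, -11]
  [-15, -2, -3, -1, 0]
D(5):
  [0, 8, 7, 9, -2]
  [-19, 0, -11, -9, -10]
  [-12, 1, 0, 2, -9]
  [-20, -1, -12, 0, -11]
  [-15, -2, -3, -1, 0]
Answer: C*[4][3] = -12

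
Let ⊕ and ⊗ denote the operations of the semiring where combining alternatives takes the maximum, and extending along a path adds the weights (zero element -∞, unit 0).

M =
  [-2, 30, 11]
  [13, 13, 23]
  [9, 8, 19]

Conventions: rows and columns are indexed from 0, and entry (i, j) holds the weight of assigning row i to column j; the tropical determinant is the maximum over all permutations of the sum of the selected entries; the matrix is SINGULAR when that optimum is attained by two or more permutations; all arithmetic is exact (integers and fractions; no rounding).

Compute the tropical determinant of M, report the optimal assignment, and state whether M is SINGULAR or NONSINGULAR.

σ = (0, 1, 2): (-2) + 13 + 19 = 30
σ = (0, 2, 1): (-2) + 23 + 8 = 29
σ = (1, 0, 2): 30 + 13 + 19 = 62
σ = (1, 2, 0): 30 + 23 + 9 = 62
σ = (2, 0, 1): 11 + 13 + 8 = 32
σ = (2, 1, 0): 11 + 13 + 9 = 33
Optimal value attained by: σ = (1, 0, 2).
Answer: det⊕(M) = 62; verdict: SINGULAR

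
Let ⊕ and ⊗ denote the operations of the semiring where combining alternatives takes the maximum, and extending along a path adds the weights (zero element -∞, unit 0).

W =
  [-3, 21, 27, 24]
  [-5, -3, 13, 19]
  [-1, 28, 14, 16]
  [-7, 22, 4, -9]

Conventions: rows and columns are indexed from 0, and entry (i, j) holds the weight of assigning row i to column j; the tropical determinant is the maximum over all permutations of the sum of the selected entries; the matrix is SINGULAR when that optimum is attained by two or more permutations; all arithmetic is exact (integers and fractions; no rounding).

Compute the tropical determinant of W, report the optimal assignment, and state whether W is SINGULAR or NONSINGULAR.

σ = (0, 1, 2, 3): (-3) + (-3) + 14 + (-9) = -1
σ = (0, 1, 3, 2): (-3) + (-3) + 16 + 4 = 14
σ = (0, 2, 1, 3): (-3) + 13 + 28 + (-9) = 29
σ = (0, 2, 3, 1): (-3) + 13 + 16 + 22 = 48
σ = (0, 3, 1, 2): (-3) + 19 + 28 + 4 = 48
σ = (0, 3, 2, 1): (-3) + 19 + 14 + 22 = 52
σ = (1, 0, 2, 3): 21 + (-5) + 14 + (-9) = 21
σ = (1, 0, 3, 2): 21 + (-5) + 16 + 4 = 36
σ = (1, 2, 0, 3): 21 + 13 + (-1) + (-9) = 24
σ = (1, 2, 3, 0): 21 + 13 + 16 + (-7) = 43
σ = (1, 3, 0, 2): 21 + 19 + (-1) + 4 = 43
σ = (1, 3, 2, 0): 21 + 19 + 14 + (-7) = 47
σ = (2, 0, 1, 3): 27 + (-5) + 28 + (-9) = 41
σ = (2, 0, 3, 1): 27 + (-5) + 16 + 22 = 60
σ = (2, 1, 0, 3): 27 + (-3) + (-1) + (-9) = 14
σ = (2, 1, 3, 0): 27 + (-3) + 16 + (-7) = 33
σ = (2, 3, 0, 1): 27 + 19 + (-1) + 22 = 67
σ = (2, 3, 1, 0): 27 + 19 + 28 + (-7) = 67
σ = (3, 0, 1, 2): 24 + (-5) + 28 + 4 = 51
σ = (3, 0, 2, 1): 24 + (-5) + 14 + 22 = 55
σ = (3, 1, 0, 2): 24 + (-3) + (-1) + 4 = 24
σ = (3, 1, 2, 0): 24 + (-3) + 14 + (-7) = 28
σ = (3, 2, 0, 1): 24 + 13 + (-1) + 22 = 58
σ = (3, 2, 1, 0): 24 + 13 + 28 + (-7) = 58
Optimal value attained by: σ = (2, 3, 0, 1).
Answer: det⊕(W) = 67; verdict: SINGULAR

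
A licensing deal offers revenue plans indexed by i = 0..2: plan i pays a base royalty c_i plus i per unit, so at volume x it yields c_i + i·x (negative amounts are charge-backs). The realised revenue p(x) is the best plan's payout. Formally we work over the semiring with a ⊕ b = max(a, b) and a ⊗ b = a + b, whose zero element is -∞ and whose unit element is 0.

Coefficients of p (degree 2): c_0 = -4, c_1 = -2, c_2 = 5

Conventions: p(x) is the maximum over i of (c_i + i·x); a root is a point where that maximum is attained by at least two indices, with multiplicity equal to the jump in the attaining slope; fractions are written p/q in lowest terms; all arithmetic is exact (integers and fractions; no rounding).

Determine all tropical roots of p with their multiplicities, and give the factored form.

hull edge (i=0, c=-4) to (i=2, c=5): slope 9/2, span 2
Factored form: p(x) = 5 ⊗ (x ⊕ (-9/2)) ⊗ (x ⊕ (-9/2))
Answer: roots = -9/2 (mult 2)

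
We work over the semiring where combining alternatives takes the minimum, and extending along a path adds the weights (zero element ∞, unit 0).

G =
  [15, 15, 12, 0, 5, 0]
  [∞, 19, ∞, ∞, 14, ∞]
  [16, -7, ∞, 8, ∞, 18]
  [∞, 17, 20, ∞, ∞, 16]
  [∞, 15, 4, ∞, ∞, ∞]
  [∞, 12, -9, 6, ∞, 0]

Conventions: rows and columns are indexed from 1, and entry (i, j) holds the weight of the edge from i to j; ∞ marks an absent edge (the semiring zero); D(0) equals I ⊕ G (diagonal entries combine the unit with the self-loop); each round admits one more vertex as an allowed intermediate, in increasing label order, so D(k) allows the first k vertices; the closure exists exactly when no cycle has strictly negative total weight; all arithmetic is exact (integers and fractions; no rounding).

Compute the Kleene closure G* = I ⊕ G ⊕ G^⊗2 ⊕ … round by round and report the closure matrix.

D(0):
  [0, 15, 12, 0, 5, 0]
  [∞, 0, ∞, ∞, 14, ∞]
  [16, -7, 0, 8, ∞, 18]
  [∞, 17, 20, 0, ∞, 16]
  [∞, 15, 4, ∞, 0, ∞]
  [∞, 12, -9, 6, ∞, 0]
D(1):
  [0, 15, 12, 0, 5, 0]
  [∞, 0, ∞, ∞, 14, ∞]
  [16, -7, 0, 8, 21, 16]
  [∞, 17, 20, 0, ∞, 16]
  [∞, 15, 4, ∞, 0, ∞]
  [∞, 12, -9, 6, ∞, 0]
D(2):
  [0, 15, 12, 0, 5, 0]
  [∞, 0, ∞, ∞, 14, ∞]
  [16, -7, 0, 8, 7, 16]
  [∞, 17, 20, 0, 31, 16]
  [∞, 15, 4, ∞, 0, ∞]
  [∞, 12, -9, 6, 26, 0]
D(3):
  [0, 5, 12, 0, 5, 0]
  [∞, 0, ∞, ∞, 14, ∞]
  [16, -7, 0, 8, 7, 16]
  [36, 13, 20, 0, 27, 16]
  [20, -3, 4, 12, 0, 20]
  [7, -16, -9, -1, -2, 0]
D(4):
  [0, 5, 12, 0, 5, 0]
  [∞, 0, ∞, ∞, 14, ∞]
  [16, -7, 0, 8, 7, 16]
  [36, 13, 20, 0, 27, 16]
  [20, -3, 4, 12, 0, 20]
  [7, -16, -9, -1, -2, 0]
D(5):
  [0, 2, 9, 0, 5, 0]
  [34, 0, 18, 26, 14, 34]
  [16, -7, 0, 8, 7, 16]
  [36, 13, 20, 0, 27, 16]
  [20, -3, 4, 12, 0, 20]
  [7, -16, -9, -1, -2, 0]
D(6):
  [0, -16, -9, -1, -2, 0]
  [34, 0, 18, 26, 14, 34]
  [16, -7, 0, 8, 7, 16]
  [23, 0, 7, 0, 14, 16]
  [20, -3, 4, 12, 0, 20]
  [7, -16, -9, -1, -2, 0]
Answer: G* = [[0, -16, -9, -1, -2, 0], [34, 0, 18, 26, 14, 34], [16, -7, 0, 8, 7, 16], [23, 0, 7, 0, 14, 16], [20, -3, 4, 12, 0, 20], [7, -16, -9, -1, -2, 0]]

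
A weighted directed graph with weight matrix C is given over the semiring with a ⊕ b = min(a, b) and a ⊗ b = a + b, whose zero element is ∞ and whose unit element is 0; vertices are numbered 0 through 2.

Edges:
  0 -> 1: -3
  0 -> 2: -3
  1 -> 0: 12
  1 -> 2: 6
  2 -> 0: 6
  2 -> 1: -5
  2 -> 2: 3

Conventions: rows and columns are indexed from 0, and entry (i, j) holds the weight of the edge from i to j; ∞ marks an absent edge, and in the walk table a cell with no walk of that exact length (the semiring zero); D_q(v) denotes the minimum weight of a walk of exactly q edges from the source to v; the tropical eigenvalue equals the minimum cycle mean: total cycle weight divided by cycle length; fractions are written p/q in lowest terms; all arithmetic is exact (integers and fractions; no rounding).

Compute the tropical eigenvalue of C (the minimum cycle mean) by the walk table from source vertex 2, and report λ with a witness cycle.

q=0: [∞, ∞, 0]
q=1: [6, -5, 3]
q=2: [7, -2, 1]
q=3: [7, -4, 4]
Optimal cycle mean attained by: cycle 1->2->1, total 6 + (-5), length 2.
Answer: λ = 1/2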